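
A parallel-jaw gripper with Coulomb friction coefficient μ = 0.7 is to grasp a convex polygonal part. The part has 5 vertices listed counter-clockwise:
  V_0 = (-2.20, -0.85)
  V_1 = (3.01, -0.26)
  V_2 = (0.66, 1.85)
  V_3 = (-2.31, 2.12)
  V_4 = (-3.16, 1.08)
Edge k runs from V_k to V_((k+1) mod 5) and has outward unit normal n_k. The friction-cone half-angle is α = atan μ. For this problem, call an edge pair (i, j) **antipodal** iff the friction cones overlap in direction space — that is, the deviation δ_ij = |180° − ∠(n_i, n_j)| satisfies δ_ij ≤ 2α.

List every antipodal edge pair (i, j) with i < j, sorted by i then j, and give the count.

α = atan 0.7 = 34.99°;  2α = 69.98°
n_0 = (+0.1125, -0.9936)
n_1 = (+0.6681, +0.7441)
n_2 = (+0.0905, +0.9959)
n_3 = (-0.7743, +0.6328)
n_4 = (-0.8954, -0.4454)
  (0,1): δ = 48.38°  ✓
  (0,2): δ = 11.66°  ✓
  (0,3): δ = 44.28°  ✓
  (0,4): δ = 109.99°  ·
  (1,2): δ = 143.27°  ·
  (1,3): δ = 87.34°  ·
  (1,4): δ = 21.63°  ✓
  (2,3): δ = 124.06°  ·
  (2,4): δ = 58.36°  ✓
  (3,4): δ = 114.29°  ·
antipodal pairs: 5

count = 5; pairs: (0,1), (0,2), (0,3), (1,4), (2,4)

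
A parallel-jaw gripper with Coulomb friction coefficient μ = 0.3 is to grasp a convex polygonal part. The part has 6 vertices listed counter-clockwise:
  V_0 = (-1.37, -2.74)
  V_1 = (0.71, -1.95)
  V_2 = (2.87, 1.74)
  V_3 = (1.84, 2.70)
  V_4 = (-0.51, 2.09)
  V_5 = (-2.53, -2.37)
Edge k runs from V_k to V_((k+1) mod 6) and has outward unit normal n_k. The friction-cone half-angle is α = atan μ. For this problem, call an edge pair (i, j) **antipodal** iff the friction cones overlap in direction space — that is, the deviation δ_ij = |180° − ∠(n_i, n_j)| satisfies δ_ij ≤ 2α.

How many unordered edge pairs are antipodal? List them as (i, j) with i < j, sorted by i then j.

count = 4; pairs: (0,3), (1,4), (2,5), (3,5)

α = atan 0.3 = 16.70°;  2α = 33.40°
n_0 = (+0.3551, -0.9348)
n_1 = (+0.8630, -0.5052)
n_2 = (+0.6818, +0.7315)
n_3 = (-0.2512, +0.9679)
n_4 = (-0.9109, +0.4126)
n_5 = (-0.3039, -0.9527)
  (0,1): δ = 141.14°  ·
  (0,2): δ = 63.78°  ·
  (0,3): δ = 6.25°  ✓
  (0,4): δ = 44.84°  ·
  (0,5): δ = 141.51°  ·
  (1,2): δ = 102.64°  ·
  (1,3): δ = 45.11°  ·
  (1,4): δ = 5.98°  ✓
  (1,5): δ = 102.65°  ·
  (2,3): δ = 122.46°  ·
  (2,4): δ = 71.38°  ·
  (2,5): δ = 25.29°  ✓
  (3,4): δ = 128.92°  ·
  (3,5): δ = 32.24°  ✓
  (4,5): δ = 83.32°  ·
antipodal pairs: 4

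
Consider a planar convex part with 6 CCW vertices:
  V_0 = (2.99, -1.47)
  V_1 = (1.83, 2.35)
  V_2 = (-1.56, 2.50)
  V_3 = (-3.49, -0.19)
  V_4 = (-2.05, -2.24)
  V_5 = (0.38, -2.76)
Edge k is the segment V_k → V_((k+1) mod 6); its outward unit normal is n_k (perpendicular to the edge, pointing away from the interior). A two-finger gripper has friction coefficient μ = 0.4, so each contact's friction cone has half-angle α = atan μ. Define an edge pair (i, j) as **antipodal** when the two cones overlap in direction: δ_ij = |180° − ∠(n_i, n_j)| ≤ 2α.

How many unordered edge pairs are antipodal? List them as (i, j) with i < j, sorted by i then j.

α = atan 0.4 = 21.80°;  2α = 43.60°
n_0 = (+0.9569, +0.2906)
n_1 = (+0.0442, +0.9990)
n_2 = (-0.8125, +0.5830)
n_3 = (-0.8183, -0.5748)
n_4 = (-0.2093, -0.9779)
n_5 = (+0.4431, -0.8965)
  (0,1): δ = 109.43°  ·
  (0,2): δ = 52.55°  ·
  (0,3): δ = 18.19°  ✓
  (0,4): δ = 61.03°  ·
  (0,5): δ = 99.41°  ·
  (1,2): δ = 123.12°  ·
  (1,3): δ = 52.38°  ·
  (1,4): δ = 9.55°  ✓
  (1,5): δ = 28.83°  ✓
  (2,3): δ = 109.26°  ·
  (2,4): δ = 66.42°  ·
  (2,5): δ = 28.04°  ✓
  (3,4): δ = 137.16°  ·
  (3,5): δ = 98.78°  ·
  (4,5): δ = 141.62°  ·
antipodal pairs: 4

count = 4; pairs: (0,3), (1,4), (1,5), (2,5)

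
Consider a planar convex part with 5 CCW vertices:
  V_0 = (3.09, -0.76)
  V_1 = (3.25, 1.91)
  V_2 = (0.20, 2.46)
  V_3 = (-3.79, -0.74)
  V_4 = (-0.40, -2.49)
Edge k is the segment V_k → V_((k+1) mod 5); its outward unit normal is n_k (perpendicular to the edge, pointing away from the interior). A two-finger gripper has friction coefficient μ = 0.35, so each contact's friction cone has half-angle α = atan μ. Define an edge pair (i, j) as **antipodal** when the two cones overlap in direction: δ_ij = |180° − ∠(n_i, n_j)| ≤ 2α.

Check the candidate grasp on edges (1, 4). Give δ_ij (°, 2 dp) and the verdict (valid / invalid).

δ = 36.59°, valid

α = atan 0.35 = 19.29°;  2α = 38.58°
edge 1: e_1 = (-3.05, +0.55);  n_1 = (+0.1775, +0.9841)
edge 4: e_4 = (+3.49, +1.73);  n_4 = (+0.4441, -0.8960)
∠(n_1, n_4) = 143.41°
δ = |180° − 143.41°| = 36.59°
36.59° ≤ 2α = 38.58°  →  valid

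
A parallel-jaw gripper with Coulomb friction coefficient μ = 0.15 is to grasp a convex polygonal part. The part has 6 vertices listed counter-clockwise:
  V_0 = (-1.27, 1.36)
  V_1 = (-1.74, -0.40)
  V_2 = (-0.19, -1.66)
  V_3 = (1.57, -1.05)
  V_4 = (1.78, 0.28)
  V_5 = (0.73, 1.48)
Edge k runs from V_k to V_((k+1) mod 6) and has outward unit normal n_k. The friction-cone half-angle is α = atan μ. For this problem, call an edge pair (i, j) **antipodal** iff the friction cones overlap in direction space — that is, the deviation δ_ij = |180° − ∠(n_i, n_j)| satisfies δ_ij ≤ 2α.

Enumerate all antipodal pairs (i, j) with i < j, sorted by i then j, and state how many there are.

α = atan 0.15 = 8.53°;  2α = 17.06°
n_0 = (-0.9661, +0.2580)
n_1 = (-0.6308, -0.7760)
n_2 = (+0.3275, -0.9449)
n_3 = (+0.9878, -0.1560)
n_4 = (+0.7526, +0.6585)
n_5 = (-0.0599, +0.9982)
  (0,1): δ = 114.16°  ·
  (0,2): δ = 55.93°  ·
  (0,3): δ = 5.98°  ✓
  (0,4): δ = 56.14°  ·
  (0,5): δ = 108.39°  ·
  (1,2): δ = 121.78°  ·
  (1,3): δ = 59.86°  ·
  (1,4): δ = 9.71°  ✓
  (1,5): δ = 42.54°  ·
  (2,3): δ = 118.09°  ·
  (2,4): δ = 67.93°  ·
  (2,5): δ = 15.68°  ✓
  (3,4): δ = 129.84°  ·
  (3,5): δ = 77.59°  ·
  (4,5): δ = 127.75°  ·
antipodal pairs: 3

count = 3; pairs: (0,3), (1,4), (2,5)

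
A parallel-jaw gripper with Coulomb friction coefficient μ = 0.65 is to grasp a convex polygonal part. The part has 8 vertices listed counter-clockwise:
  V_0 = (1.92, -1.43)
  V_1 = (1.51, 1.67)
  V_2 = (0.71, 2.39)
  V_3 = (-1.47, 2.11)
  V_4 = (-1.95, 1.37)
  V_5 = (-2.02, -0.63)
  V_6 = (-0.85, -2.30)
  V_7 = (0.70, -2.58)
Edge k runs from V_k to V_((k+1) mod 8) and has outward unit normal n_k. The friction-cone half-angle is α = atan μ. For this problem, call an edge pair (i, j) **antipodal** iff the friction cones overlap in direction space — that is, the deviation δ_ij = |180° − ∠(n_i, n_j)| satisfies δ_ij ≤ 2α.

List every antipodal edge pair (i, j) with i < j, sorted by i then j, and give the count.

α = atan 0.65 = 33.02°;  2α = 66.05°
n_0 = (+0.9914, +0.1311)
n_1 = (+0.6690, +0.7433)
n_2 = (-0.1274, +0.9919)
n_3 = (-0.8390, +0.5442)
n_4 = (-0.9994, +0.0350)
n_5 = (-0.8190, -0.5738)
n_6 = (-0.1778, -0.9841)
n_7 = (+0.6859, -0.7277)
  (0,1): δ = 139.52°  ·
  (0,2): δ = 90.22°  ·
  (0,3): δ = 40.50°  ✓
  (0,4): δ = 9.54°  ✓
  (0,5): δ = 27.48°  ✓
  (0,6): δ = 72.23°  ·
  (0,7): δ = 125.77°  ·
  (1,2): δ = 130.69°  ·
  (1,3): δ = 80.98°  ·
  (1,4): δ = 50.02°  ✓
  (1,5): δ = 13.00°  ✓
  (1,6): δ = 31.75°  ✓
  (1,7): δ = 85.30°  ·
  (2,3): δ = 130.29°  ·
  (2,4): δ = 99.32°  ·
  (2,5): δ = 62.30°  ✓
  (2,6): δ = 17.56°  ✓
  (2,7): δ = 35.99°  ✓
  (3,4): δ = 149.04°  ·
  (3,5): δ = 112.02°  ·
  (3,6): δ = 67.27°  ·
  (3,7): δ = 13.72°  ✓
  (4,5): δ = 142.98°  ·
  (4,6): δ = 98.24°  ·
  (4,7): δ = 44.69°  ✓
  (5,6): δ = 135.25°  ·
  (5,7): δ = 81.71°  ·
  (6,7): δ = 126.45°  ·
antipodal pairs: 11

count = 11; pairs: (0,3), (0,4), (0,5), (1,4), (1,5), (1,6), (2,5), (2,6), (2,7), (3,7), (4,7)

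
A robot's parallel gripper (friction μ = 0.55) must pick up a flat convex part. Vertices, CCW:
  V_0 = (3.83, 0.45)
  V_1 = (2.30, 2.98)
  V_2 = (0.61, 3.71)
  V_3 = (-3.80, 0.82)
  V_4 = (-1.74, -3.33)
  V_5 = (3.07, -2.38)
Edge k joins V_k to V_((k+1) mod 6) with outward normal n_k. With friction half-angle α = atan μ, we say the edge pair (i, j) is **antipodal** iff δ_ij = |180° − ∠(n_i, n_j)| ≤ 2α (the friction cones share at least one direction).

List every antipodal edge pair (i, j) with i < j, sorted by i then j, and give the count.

α = atan 0.55 = 28.81°;  2α = 57.62°
n_0 = (+0.8557, +0.5175)
n_1 = (+0.3965, +0.9180)
n_2 = (-0.5481, +0.8364)
n_3 = (-0.8957, -0.4446)
n_4 = (+0.1938, -0.9810)
n_5 = (+0.9658, -0.2594)
  (0,1): δ = 144.53°  ·
  (0,2): δ = 87.93°  ·
  (0,3): δ = 4.76°  ✓
  (0,4): δ = 70.01°  ·
  (0,5): δ = 133.80°  ·
  (1,2): δ = 123.40°  ·
  (1,3): δ = 40.24°  ✓
  (1,4): δ = 34.53°  ✓
  (1,5): δ = 98.33°  ·
  (2,3): δ = 96.84°  ·
  (2,4): δ = 22.07°  ✓
  (2,5): δ = 41.73°  ✓
  (3,4): δ = 105.23°  ·
  (3,5): δ = 41.43°  ✓
  (4,5): δ = 116.20°  ·
antipodal pairs: 6

count = 6; pairs: (0,3), (1,3), (1,4), (2,4), (2,5), (3,5)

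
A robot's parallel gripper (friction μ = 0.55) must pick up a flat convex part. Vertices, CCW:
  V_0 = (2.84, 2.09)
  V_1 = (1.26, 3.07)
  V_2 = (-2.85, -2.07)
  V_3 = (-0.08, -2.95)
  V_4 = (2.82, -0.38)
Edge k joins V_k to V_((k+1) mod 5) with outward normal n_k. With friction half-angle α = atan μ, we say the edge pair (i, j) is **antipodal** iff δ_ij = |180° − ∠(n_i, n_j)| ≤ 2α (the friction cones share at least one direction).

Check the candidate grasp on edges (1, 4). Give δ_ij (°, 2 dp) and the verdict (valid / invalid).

α = atan 0.55 = 28.81°;  2α = 57.62°
edge 1: e_1 = (-4.11, -5.14);  n_1 = (-0.7810, +0.6245)
edge 4: e_4 = (+0.02, +2.47);  n_4 = (+1.0000, -0.0081)
∠(n_1, n_4) = 141.82°
δ = |180° − 141.82°| = 38.18°
38.18° ≤ 2α = 57.62°  →  valid

δ = 38.18°, valid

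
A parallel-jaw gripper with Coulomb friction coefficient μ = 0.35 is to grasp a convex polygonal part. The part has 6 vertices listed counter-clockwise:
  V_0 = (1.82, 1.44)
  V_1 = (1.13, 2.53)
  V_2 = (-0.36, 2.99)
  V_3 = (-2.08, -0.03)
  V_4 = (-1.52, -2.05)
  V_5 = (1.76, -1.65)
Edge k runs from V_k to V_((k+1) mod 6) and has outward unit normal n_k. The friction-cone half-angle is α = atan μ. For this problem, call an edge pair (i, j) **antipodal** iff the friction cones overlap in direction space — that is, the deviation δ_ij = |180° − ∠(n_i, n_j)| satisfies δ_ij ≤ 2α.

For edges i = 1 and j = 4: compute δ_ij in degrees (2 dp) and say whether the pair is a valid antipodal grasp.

δ = 24.11°, valid

α = atan 0.35 = 19.29°;  2α = 38.58°
edge 1: e_1 = (-1.49, +0.46);  n_1 = (+0.2950, +0.9555)
edge 4: e_4 = (+3.28, +0.40);  n_4 = (+0.1211, -0.9926)
∠(n_1, n_4) = 155.89°
δ = |180° − 155.89°| = 24.11°
24.11° ≤ 2α = 38.58°  →  valid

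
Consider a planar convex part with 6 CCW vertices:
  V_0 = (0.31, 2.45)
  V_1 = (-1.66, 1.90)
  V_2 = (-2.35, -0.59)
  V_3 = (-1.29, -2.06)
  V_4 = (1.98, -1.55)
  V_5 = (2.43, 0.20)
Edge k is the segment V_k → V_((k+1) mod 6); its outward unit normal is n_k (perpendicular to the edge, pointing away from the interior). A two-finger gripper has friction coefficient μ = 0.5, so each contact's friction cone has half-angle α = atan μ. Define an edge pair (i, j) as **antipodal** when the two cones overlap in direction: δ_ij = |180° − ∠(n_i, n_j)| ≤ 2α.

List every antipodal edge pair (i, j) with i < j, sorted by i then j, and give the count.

count = 4; pairs: (0,3), (1,4), (2,4), (2,5)

α = atan 0.5 = 26.57°;  2α = 53.13°
n_0 = (-0.2689, +0.9632)
n_1 = (-0.9637, +0.2670)
n_2 = (-0.8111, -0.5849)
n_3 = (+0.1541, -0.9881)
n_4 = (+0.9685, -0.2490)
n_5 = (+0.7278, +0.6858)
  (0,1): δ = 121.09°  ·
  (0,2): δ = 69.80°  ·
  (0,3): δ = 6.73°  ✓
  (0,4): δ = 59.98°  ·
  (0,5): δ = 117.70°  ·
  (1,2): δ = 128.72°  ·
  (1,3): δ = 65.65°  ·
  (1,4): δ = 1.07°  ✓
  (1,5): δ = 58.78°  ·
  (2,3): δ = 116.93°  ·
  (2,4): δ = 50.22°  ✓
  (2,5): δ = 7.50°  ✓
  (3,4): δ = 113.29°  ·
  (3,5): δ = 55.57°  ·
  (4,5): δ = 122.28°  ·
antipodal pairs: 4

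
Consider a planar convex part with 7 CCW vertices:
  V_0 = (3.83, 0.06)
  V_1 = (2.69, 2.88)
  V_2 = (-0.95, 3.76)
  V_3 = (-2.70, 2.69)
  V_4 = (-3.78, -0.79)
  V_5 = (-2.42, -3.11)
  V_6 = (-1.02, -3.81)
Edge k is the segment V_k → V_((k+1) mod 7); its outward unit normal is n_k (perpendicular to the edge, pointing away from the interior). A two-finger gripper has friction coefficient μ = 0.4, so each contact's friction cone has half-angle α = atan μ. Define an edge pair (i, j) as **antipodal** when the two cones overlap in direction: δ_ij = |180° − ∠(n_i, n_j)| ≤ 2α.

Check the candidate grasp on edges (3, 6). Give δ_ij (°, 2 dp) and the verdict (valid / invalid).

δ = 34.17°, valid

α = atan 0.4 = 21.80°;  2α = 43.60°
edge 3: e_3 = (-1.08, -3.48);  n_3 = (-0.9551, +0.2964)
edge 6: e_6 = (+4.85, +3.87);  n_6 = (+0.6237, -0.7817)
∠(n_3, n_6) = 145.83°
δ = |180° − 145.83°| = 34.17°
34.17° ≤ 2α = 43.60°  →  valid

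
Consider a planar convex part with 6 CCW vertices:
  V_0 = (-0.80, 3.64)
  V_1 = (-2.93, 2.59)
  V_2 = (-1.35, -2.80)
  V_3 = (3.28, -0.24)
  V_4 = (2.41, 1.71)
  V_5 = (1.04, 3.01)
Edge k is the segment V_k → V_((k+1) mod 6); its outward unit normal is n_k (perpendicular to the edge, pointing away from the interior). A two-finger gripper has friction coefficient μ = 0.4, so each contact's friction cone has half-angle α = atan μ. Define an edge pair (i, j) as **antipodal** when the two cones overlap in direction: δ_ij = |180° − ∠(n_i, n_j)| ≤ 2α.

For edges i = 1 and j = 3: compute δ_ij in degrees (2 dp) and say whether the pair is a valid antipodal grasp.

α = atan 0.4 = 21.80°;  2α = 43.60°
edge 1: e_1 = (+1.58, -5.39);  n_1 = (-0.9596, -0.2813)
edge 3: e_3 = (-0.87, +1.95);  n_3 = (+0.9132, +0.4074)
∠(n_1, n_3) = 172.29°
δ = |180° − 172.29°| = 7.71°
7.71° ≤ 2α = 43.60°  →  valid

δ = 7.71°, valid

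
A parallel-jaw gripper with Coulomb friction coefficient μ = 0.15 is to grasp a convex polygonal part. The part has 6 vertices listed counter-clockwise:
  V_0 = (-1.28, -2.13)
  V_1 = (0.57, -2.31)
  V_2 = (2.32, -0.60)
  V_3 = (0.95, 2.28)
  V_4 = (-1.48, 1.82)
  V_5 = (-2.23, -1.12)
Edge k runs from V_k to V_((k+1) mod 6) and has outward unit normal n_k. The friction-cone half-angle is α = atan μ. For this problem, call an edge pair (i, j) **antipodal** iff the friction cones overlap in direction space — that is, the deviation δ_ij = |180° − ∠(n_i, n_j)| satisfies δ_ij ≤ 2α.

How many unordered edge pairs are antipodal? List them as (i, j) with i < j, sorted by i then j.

α = atan 0.15 = 8.53°;  2α = 17.06°
n_0 = (-0.0968, -0.9953)
n_1 = (+0.6989, -0.7152)
n_2 = (+0.9030, +0.4296)
n_3 = (-0.1860, +0.9826)
n_4 = (-0.9690, +0.2472)
n_5 = (-0.7284, -0.6851)
  (0,1): δ = 130.11°  ·
  (0,2): δ = 59.00°  ·
  (0,3): δ = 16.28°  ✓
  (0,4): δ = 81.25°  ·
  (0,5): δ = 138.80°  ·
  (1,2): δ = 108.90°  ·
  (1,3): δ = 33.62°  ·
  (1,4): δ = 31.35°  ·
  (1,5): δ = 88.91°  ·
  (2,3): δ = 104.72°  ·
  (2,4): δ = 39.75°  ·
  (2,5): δ = 17.81°  ·
  (3,4): δ = 115.03°  ·
  (3,5): δ = 57.47°  ·
  (4,5): δ = 122.44°  ·
antipodal pairs: 1

count = 1; pairs: (0,3)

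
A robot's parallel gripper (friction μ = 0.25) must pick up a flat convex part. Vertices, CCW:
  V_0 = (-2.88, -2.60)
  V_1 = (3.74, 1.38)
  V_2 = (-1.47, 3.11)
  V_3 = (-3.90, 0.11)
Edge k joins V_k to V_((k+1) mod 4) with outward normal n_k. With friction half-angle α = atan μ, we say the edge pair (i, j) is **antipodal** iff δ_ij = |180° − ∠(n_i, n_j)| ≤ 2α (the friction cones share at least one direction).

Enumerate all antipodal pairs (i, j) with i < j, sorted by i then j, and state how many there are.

count = 1; pairs: (0,2)

α = atan 0.25 = 14.04°;  2α = 28.07°
n_0 = (+0.5153, -0.8570)
n_1 = (+0.3151, +0.9490)
n_2 = (-0.7771, +0.6294)
n_3 = (-0.9359, -0.3523)
  (0,1): δ = 49.38°  ·
  (0,2): δ = 19.98°  ✓
  (0,3): δ = 79.61°  ·
  (1,2): δ = 110.64°  ·
  (1,3): δ = 51.01°  ·
  (2,3): δ = 120.37°  ·
antipodal pairs: 1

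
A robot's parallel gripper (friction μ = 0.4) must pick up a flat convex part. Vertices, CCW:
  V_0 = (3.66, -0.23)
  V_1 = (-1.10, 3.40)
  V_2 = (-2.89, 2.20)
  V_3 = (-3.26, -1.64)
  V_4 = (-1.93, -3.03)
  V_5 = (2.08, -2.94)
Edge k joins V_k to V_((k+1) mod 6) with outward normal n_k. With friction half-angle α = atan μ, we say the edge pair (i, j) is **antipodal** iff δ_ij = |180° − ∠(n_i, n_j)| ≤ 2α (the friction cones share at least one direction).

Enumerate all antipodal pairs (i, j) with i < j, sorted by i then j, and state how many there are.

α = atan 0.4 = 21.80°;  2α = 43.60°
n_0 = (+0.6064, +0.7952)
n_1 = (-0.5568, +0.8306)
n_2 = (-0.9954, +0.0959)
n_3 = (-0.7225, -0.6913)
n_4 = (+0.0224, -0.9997)
n_5 = (+0.8639, -0.5037)
  (0,1): δ = 108.83°  ·
  (0,2): δ = 58.17°  ·
  (0,3): δ = 8.93°  ✓
  (0,4): δ = 38.62°  ✓
  (0,5): δ = 97.09°  ·
  (1,2): δ = 129.34°  ·
  (1,3): δ = 80.10°  ·
  (1,4): δ = 32.55°  ✓
  (1,5): δ = 25.92°  ✓
  (2,3): δ = 130.76°  ·
  (2,4): δ = 83.21°  ·
  (2,5): δ = 24.74°  ✓
  (3,4): δ = 132.45°  ·
  (3,5): δ = 73.98°  ·
  (4,5): δ = 121.53°  ·
antipodal pairs: 5

count = 5; pairs: (0,3), (0,4), (1,4), (1,5), (2,5)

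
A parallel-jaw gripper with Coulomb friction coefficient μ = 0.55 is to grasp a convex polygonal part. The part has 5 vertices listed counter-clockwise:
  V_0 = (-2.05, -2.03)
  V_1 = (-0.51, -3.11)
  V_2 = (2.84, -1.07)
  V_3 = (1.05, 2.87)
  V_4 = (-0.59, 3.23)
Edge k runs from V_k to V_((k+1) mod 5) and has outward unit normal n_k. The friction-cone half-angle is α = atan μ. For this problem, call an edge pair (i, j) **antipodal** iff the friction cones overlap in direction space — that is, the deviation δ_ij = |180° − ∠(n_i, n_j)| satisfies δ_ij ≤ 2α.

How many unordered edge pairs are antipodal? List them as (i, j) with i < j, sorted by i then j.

count = 5; pairs: (0,2), (0,3), (1,3), (1,4), (2,4)

α = atan 0.55 = 28.81°;  2α = 57.62°
n_0 = (-0.5742, -0.8187)
n_1 = (+0.5201, -0.8541)
n_2 = (+0.9104, +0.4136)
n_3 = (+0.2144, +0.9767)
n_4 = (-0.9636, +0.2675)
  (0,1): δ = 113.62°  ·
  (0,2): δ = 30.53°  ✓
  (0,3): δ = 22.66°  ✓
  (0,4): δ = 109.53°  ·
  (1,2): δ = 96.91°  ·
  (1,3): δ = 43.72°  ✓
  (1,4): δ = 43.15°  ✓
  (2,3): δ = 126.81°  ·
  (2,4): δ = 39.95°  ✓
  (3,4): δ = 93.13°  ·
antipodal pairs: 5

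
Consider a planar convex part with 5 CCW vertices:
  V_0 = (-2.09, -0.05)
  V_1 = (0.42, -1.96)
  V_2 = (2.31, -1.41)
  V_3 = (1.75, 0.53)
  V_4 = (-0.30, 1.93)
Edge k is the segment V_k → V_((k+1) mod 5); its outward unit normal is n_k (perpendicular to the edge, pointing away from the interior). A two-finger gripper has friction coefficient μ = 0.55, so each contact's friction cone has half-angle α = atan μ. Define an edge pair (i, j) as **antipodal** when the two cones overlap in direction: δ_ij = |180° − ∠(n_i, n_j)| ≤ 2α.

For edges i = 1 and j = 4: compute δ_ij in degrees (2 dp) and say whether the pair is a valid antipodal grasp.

δ = 31.66°, valid

α = atan 0.55 = 28.81°;  2α = 57.62°
edge 1: e_1 = (+1.89, +0.55);  n_1 = (+0.2794, -0.9602)
edge 4: e_4 = (-1.79, -1.98);  n_4 = (-0.7418, +0.6706)
∠(n_1, n_4) = 148.34°
δ = |180° − 148.34°| = 31.66°
31.66° ≤ 2α = 57.62°  →  valid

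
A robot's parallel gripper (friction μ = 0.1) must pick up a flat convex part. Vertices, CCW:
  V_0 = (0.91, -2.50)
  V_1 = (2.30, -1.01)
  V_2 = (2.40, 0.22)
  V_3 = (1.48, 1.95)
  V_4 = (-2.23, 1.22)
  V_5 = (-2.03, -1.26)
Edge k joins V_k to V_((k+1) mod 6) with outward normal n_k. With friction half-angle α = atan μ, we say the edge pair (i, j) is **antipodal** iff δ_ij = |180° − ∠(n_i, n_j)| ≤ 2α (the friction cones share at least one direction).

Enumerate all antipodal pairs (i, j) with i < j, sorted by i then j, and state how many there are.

count = 1; pairs: (1,4)

α = atan 0.1 = 5.71°;  2α = 11.42°
n_0 = (+0.7312, -0.6821)
n_1 = (+0.9967, -0.0810)
n_2 = (+0.8829, +0.4695)
n_3 = (-0.1931, +0.9812)
n_4 = (-0.9968, -0.0804)
n_5 = (-0.3886, -0.9214)
  (0,1): δ = 141.64°  ·
  (0,2): δ = 108.98°  ·
  (0,3): δ = 35.86°  ·
  (0,4): δ = 47.62°  ·
  (0,5): δ = 110.14°  ·
  (1,2): δ = 147.35°  ·
  (1,3): δ = 74.22°  ·
  (1,4): δ = 9.26°  ✓
  (1,5): δ = 71.78°  ·
  (2,3): δ = 106.87°  ·
  (2,4): δ = 23.39°  ·
  (2,5): δ = 39.13°  ·
  (3,4): δ = 96.52°  ·
  (3,5): δ = 34.00°  ·
  (4,5): δ = 117.48°  ·
antipodal pairs: 1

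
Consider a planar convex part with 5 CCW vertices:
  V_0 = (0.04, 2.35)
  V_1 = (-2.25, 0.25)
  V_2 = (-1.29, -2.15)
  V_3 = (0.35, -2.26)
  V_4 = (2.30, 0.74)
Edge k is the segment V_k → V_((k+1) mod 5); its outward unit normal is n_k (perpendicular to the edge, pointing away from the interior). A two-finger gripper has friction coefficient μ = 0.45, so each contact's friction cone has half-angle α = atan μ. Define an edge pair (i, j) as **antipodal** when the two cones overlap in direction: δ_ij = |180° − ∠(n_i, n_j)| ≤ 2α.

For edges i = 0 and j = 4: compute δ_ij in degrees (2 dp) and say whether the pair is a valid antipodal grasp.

δ = 102.01°, invalid

α = atan 0.45 = 24.23°;  2α = 48.46°
edge 0: e_0 = (-2.29, -2.10);  n_0 = (-0.6759, +0.7370)
edge 4: e_4 = (-2.26, +1.61);  n_4 = (+0.5802, +0.8145)
∠(n_0, n_4) = 77.99°
δ = |180° − 77.99°| = 102.01°
102.01° > 2α = 48.46°  →  invalid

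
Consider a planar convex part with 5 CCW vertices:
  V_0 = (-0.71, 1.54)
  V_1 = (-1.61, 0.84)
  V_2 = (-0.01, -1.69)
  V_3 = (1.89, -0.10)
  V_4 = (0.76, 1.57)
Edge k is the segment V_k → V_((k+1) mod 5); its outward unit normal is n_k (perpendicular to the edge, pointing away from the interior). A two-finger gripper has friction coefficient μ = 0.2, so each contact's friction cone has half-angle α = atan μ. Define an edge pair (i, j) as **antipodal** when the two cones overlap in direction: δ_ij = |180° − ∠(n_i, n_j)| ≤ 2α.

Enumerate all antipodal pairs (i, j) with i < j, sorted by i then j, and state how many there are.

α = atan 0.2 = 11.31°;  2α = 22.62°
n_0 = (-0.6139, +0.7894)
n_1 = (-0.8452, -0.5345)
n_2 = (+0.6418, -0.7669)
n_3 = (+0.8282, +0.5604)
n_4 = (-0.0204, +0.9998)
  (0,1): δ = 95.57°  ·
  (0,2): δ = 2.05°  ✓
  (0,3): δ = 86.21°  ·
  (0,4): δ = 143.29°  ·
  (1,2): δ = 82.39°  ·
  (1,3): δ = 1.77°  ✓
  (1,4): δ = 58.86°  ·
  (2,3): δ = 95.84°  ·
  (2,4): δ = 38.75°  ·
  (3,4): δ = 122.91°  ·
antipodal pairs: 2

count = 2; pairs: (0,2), (1,3)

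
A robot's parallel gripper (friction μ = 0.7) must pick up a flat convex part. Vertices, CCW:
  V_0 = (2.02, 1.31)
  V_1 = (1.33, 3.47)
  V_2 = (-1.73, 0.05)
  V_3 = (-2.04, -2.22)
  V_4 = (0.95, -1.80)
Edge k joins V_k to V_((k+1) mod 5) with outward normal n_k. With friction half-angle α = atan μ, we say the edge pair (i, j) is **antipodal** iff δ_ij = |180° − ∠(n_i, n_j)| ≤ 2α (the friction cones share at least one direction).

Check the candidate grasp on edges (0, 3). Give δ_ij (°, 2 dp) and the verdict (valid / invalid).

α = atan 0.7 = 34.99°;  2α = 69.98°
edge 0: e_0 = (-0.69, +2.16);  n_0 = (+0.9526, +0.3043)
edge 3: e_3 = (+2.99, +0.42);  n_3 = (+0.1391, -0.9903)
∠(n_0, n_3) = 99.72°
δ = |180° − 99.72°| = 80.28°
80.28° > 2α = 69.98°  →  invalid

δ = 80.28°, invalid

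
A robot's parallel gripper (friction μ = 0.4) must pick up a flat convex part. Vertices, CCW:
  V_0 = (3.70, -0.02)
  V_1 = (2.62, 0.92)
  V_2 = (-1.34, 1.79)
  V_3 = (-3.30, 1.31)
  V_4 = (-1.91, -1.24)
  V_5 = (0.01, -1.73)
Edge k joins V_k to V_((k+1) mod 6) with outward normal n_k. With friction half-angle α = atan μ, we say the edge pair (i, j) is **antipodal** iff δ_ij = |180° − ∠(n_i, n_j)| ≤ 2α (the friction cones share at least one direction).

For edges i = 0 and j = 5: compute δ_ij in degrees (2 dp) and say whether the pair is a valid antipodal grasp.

δ = 65.90°, invalid

α = atan 0.4 = 21.80°;  2α = 43.60°
edge 0: e_0 = (-1.08, +0.94);  n_0 = (+0.6565, +0.7543)
edge 5: e_5 = (+3.69, +1.71);  n_5 = (+0.4205, -0.9073)
∠(n_0, n_5) = 114.10°
δ = |180° − 114.10°| = 65.90°
65.90° > 2α = 43.60°  →  invalid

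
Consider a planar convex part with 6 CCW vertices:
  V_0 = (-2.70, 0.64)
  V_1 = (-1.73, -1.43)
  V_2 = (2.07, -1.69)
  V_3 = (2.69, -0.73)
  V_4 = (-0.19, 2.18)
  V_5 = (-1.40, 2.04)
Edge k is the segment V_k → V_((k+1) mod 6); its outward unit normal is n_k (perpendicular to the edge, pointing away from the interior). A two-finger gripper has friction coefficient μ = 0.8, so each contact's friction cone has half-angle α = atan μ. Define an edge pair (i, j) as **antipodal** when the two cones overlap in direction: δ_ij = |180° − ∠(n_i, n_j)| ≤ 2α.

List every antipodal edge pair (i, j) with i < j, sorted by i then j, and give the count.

count = 8; pairs: (0,2), (0,3), (0,4), (1,3), (1,4), (1,5), (2,4), (2,5)

α = atan 0.8 = 38.66°;  2α = 77.32°
n_0 = (-0.9055, -0.4243)
n_1 = (-0.0683, -0.9977)
n_2 = (+0.8400, -0.5425)
n_3 = (+0.7108, +0.7034)
n_4 = (-0.1149, +0.9934)
n_5 = (-0.7328, +0.6805)
  (0,1): δ = 119.02°  ·
  (0,2): δ = 57.96°  ✓
  (0,3): δ = 19.60°  ✓
  (0,4): δ = 71.49°  ✓
  (0,5): δ = 112.01°  ·
  (1,2): δ = 118.94°  ·
  (1,3): δ = 41.38°  ✓
  (1,4): δ = 10.51°  ✓
  (1,5): δ = 51.04°  ✓
  (2,3): δ = 102.44°  ·
  (2,4): δ = 50.54°  ✓
  (2,5): δ = 10.02°  ✓
  (3,4): δ = 128.10°  ·
  (3,5): δ = 87.58°  ·
  (4,5): δ = 139.48°  ·
antipodal pairs: 8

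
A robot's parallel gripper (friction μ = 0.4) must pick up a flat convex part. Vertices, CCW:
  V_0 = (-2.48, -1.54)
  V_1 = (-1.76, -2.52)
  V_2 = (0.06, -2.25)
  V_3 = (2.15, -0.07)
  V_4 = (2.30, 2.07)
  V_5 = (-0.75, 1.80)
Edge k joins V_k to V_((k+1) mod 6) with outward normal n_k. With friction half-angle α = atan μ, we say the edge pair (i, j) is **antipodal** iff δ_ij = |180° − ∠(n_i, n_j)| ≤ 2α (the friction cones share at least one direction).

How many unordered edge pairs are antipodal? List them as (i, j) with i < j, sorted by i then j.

count = 5; pairs: (0,3), (1,4), (2,4), (2,5), (3,5)

α = atan 0.4 = 21.80°;  2α = 43.60°
n_0 = (-0.8059, -0.5921)
n_1 = (+0.1467, -0.9892)
n_2 = (+0.7219, -0.6920)
n_3 = (+0.9976, -0.0699)
n_4 = (-0.0882, +0.9961)
n_5 = (-0.8880, +0.4599)
  (0,1): δ = 117.87°  ·
  (0,2): δ = 80.10°  ·
  (0,3): δ = 40.31°  ✓
  (0,4): δ = 58.75°  ·
  (0,5): δ = 116.31°  ·
  (1,2): δ = 142.23°  ·
  (1,3): δ = 102.45°  ·
  (1,4): δ = 3.38°  ✓
  (1,5): δ = 54.18°  ·
  (2,3): δ = 140.22°  ·
  (2,4): δ = 41.15°  ✓
  (2,5): δ = 16.41°  ✓
  (3,4): δ = 80.93°  ·
  (3,5): δ = 23.37°  ✓
  (4,5): δ = 122.44°  ·
antipodal pairs: 5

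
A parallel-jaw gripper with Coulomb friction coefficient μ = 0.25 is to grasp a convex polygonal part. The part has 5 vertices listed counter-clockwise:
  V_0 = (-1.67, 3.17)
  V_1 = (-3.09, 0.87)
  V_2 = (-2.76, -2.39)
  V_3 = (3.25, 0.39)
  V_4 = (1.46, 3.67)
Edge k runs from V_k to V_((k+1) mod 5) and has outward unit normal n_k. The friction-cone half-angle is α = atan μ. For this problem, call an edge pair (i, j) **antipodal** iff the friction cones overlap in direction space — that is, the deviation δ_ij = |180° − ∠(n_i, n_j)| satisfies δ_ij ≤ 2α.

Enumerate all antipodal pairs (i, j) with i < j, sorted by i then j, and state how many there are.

α = atan 0.25 = 14.04°;  2α = 28.07°
n_0 = (-0.8509, +0.5253)
n_1 = (-0.9949, -0.1007)
n_2 = (+0.4198, -0.9076)
n_3 = (+0.8778, +0.4790)
n_4 = (-0.1577, +0.9875)
  (0,1): δ = 142.53°  ·
  (0,2): δ = 33.49°  ·
  (0,3): δ = 60.31°  ·
  (0,4): δ = 130.77°  ·
  (1,2): δ = 70.96°  ·
  (1,3): δ = 22.84°  ✓
  (1,4): δ = 93.30°  ·
  (2,3): δ = 86.20°  ·
  (2,4): δ = 15.75°  ✓
  (3,4): δ = 109.55°  ·
antipodal pairs: 2

count = 2; pairs: (1,3), (2,4)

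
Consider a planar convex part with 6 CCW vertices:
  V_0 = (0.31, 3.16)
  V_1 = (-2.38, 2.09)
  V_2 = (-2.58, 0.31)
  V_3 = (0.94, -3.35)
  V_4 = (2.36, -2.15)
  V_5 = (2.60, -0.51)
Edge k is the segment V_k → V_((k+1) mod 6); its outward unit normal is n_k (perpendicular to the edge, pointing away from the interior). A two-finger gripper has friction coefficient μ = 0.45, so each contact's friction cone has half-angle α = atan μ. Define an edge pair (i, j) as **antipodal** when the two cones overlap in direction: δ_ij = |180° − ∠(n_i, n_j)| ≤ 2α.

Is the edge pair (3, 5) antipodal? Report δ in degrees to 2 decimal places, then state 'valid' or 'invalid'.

δ = 98.24°, invalid

α = atan 0.45 = 24.23°;  2α = 48.46°
edge 3: e_3 = (+1.42, +1.20);  n_3 = (+0.6455, -0.7638)
edge 5: e_5 = (-2.29, +3.67);  n_5 = (+0.8484, +0.5294)
∠(n_3, n_5) = 81.76°
δ = |180° − 81.76°| = 98.24°
98.24° > 2α = 48.46°  →  invalid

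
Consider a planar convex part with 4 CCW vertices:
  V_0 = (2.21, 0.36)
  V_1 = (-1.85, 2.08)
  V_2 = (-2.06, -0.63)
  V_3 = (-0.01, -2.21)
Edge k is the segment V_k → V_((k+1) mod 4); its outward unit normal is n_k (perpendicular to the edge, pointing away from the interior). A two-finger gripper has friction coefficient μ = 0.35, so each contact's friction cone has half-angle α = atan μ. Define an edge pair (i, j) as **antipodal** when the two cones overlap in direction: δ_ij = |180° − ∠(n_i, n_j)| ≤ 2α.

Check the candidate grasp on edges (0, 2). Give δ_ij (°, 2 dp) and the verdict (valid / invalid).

α = atan 0.35 = 19.29°;  2α = 38.58°
edge 0: e_0 = (-4.06, +1.72);  n_0 = (+0.3901, +0.9208)
edge 2: e_2 = (+2.05, -1.58);  n_2 = (-0.6105, -0.7920)
∠(n_0, n_2) = 165.34°
δ = |180° − 165.34°| = 14.66°
14.66° ≤ 2α = 38.58°  →  valid

δ = 14.66°, valid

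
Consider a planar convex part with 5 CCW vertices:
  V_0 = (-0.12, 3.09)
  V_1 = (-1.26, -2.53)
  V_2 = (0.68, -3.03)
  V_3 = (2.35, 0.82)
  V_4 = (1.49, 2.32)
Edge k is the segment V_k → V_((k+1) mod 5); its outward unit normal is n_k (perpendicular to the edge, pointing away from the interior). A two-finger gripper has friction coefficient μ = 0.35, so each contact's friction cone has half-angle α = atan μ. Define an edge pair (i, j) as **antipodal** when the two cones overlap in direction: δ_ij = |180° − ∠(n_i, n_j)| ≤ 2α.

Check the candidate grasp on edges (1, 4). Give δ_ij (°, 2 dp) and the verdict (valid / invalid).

δ = 11.11°, valid

α = atan 0.35 = 19.29°;  2α = 38.58°
edge 1: e_1 = (+1.94, -0.50);  n_1 = (-0.2496, -0.9684)
edge 4: e_4 = (-1.61, +0.77);  n_4 = (+0.4315, +0.9021)
∠(n_1, n_4) = 168.89°
δ = |180° − 168.89°| = 11.11°
11.11° ≤ 2α = 38.58°  →  valid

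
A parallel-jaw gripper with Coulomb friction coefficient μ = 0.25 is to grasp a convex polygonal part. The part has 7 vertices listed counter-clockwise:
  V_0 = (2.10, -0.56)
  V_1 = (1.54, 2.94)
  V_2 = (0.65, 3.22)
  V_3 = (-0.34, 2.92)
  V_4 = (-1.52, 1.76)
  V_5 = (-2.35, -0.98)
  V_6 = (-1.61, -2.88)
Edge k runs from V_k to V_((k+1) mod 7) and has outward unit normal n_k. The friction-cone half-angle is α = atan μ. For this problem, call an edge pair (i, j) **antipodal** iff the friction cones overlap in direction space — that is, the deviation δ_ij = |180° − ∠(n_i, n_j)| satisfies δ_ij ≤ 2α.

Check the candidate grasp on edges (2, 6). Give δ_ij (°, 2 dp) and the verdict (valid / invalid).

α = atan 0.25 = 14.04°;  2α = 28.07°
edge 2: e_2 = (-0.99, -0.30);  n_2 = (-0.2900, +0.9570)
edge 6: e_6 = (+3.71, +2.32);  n_6 = (+0.5302, -0.8479)
∠(n_2, n_6) = 164.84°
δ = |180° − 164.84°| = 15.16°
15.16° ≤ 2α = 28.07°  →  valid

δ = 15.16°, valid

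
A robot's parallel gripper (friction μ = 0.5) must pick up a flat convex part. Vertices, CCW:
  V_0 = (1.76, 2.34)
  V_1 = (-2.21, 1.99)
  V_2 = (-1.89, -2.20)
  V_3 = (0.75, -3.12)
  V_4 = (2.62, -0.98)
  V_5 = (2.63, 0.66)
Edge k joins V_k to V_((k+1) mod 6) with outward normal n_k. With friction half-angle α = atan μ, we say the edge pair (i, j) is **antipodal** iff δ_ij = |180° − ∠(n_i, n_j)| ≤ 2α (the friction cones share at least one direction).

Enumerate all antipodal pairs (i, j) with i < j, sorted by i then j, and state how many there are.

α = atan 0.5 = 26.57°;  2α = 53.13°
n_0 = (-0.0878, +0.9961)
n_1 = (-0.9971, -0.0762)
n_2 = (-0.3291, -0.9443)
n_3 = (+0.7530, -0.6580)
n_4 = (+1.0000, -0.0061)
n_5 = (+0.8880, +0.4599)
  (0,1): δ = 90.67°  ·
  (0,2): δ = 24.25°  ✓
  (0,3): δ = 43.81°  ✓
  (0,4): δ = 84.61°  ·
  (0,5): δ = 112.34°  ·
  (1,2): δ = 113.58°  ·
  (1,3): δ = 45.52°  ✓
  (1,4): δ = 4.72°  ✓
  (1,5): δ = 23.01°  ✓
  (2,3): δ = 111.94°  ·
  (2,4): δ = 71.14°  ·
  (2,5): δ = 43.41°  ✓
  (3,4): δ = 139.20°  ·
  (3,5): δ = 111.47°  ·
  (4,5): δ = 152.27°  ·
antipodal pairs: 6

count = 6; pairs: (0,2), (0,3), (1,3), (1,4), (1,5), (2,5)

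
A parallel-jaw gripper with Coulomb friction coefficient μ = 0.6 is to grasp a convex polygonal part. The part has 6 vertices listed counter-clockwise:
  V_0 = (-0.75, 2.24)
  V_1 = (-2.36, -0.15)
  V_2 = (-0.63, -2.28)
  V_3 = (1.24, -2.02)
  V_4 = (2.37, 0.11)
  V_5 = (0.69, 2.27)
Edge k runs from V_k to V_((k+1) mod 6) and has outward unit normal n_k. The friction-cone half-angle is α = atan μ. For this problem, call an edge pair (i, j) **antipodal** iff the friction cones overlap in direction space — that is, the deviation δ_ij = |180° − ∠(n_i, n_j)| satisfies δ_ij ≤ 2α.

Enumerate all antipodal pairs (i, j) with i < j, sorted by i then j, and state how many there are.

count = 7; pairs: (0,2), (0,3), (1,4), (1,5), (2,4), (2,5), (3,5)

α = atan 0.6 = 30.96°;  2α = 61.93°
n_0 = (-0.8294, +0.5587)
n_1 = (-0.7762, -0.6305)
n_2 = (+0.1377, -0.9905)
n_3 = (+0.8834, -0.4686)
n_4 = (+0.7894, +0.6139)
n_5 = (-0.0208, +0.9998)
  (0,1): δ = 106.95°  ·
  (0,2): δ = 48.12°  ✓
  (0,3): δ = 6.02°  ✓
  (0,4): δ = 71.84°  ·
  (0,5): δ = 125.16°  ·
  (1,2): δ = 121.17°  ·
  (1,3): δ = 67.03°  ·
  (1,4): δ = 1.21°  ✓
  (1,5): δ = 52.11°  ✓
  (2,3): δ = 125.86°  ·
  (2,4): δ = 60.04°  ✓
  (2,5): δ = 6.72°  ✓
  (3,4): δ = 114.18°  ·
  (3,5): δ = 60.86°  ✓
  (4,5): δ = 126.68°  ·
antipodal pairs: 7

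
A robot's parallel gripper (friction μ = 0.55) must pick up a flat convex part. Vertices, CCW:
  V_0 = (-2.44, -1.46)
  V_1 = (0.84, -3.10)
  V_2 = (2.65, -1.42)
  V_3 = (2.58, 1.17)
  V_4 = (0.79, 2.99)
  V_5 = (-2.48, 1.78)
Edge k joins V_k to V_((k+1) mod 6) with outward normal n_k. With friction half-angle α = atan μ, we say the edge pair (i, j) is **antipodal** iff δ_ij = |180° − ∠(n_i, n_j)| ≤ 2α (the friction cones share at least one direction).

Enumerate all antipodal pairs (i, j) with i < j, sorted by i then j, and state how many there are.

α = atan 0.55 = 28.81°;  2α = 57.62°
n_0 = (-0.4472, -0.8944)
n_1 = (+0.6803, -0.7329)
n_2 = (+0.9996, +0.0270)
n_3 = (+0.7130, +0.7012)
n_4 = (-0.3470, +0.9379)
n_5 = (-0.9999, -0.0123)
  (0,1): δ = 110.57°  ·
  (0,2): δ = 61.89°  ·
  (0,3): δ = 18.91°  ✓
  (0,4): δ = 46.87°  ✓
  (0,5): δ = 117.27°  ·
  (1,2): δ = 131.32°  ·
  (1,3): δ = 88.34°  ·
  (1,4): δ = 22.56°  ✓
  (1,5): δ = 47.84°  ✓
  (2,3): δ = 137.02°  ·
  (2,4): δ = 71.24°  ·
  (2,5): δ = 0.84°  ✓
  (3,4): δ = 114.22°  ·
  (3,5): δ = 43.82°  ✓
  (4,5): δ = 109.60°  ·
antipodal pairs: 6

count = 6; pairs: (0,3), (0,4), (1,4), (1,5), (2,5), (3,5)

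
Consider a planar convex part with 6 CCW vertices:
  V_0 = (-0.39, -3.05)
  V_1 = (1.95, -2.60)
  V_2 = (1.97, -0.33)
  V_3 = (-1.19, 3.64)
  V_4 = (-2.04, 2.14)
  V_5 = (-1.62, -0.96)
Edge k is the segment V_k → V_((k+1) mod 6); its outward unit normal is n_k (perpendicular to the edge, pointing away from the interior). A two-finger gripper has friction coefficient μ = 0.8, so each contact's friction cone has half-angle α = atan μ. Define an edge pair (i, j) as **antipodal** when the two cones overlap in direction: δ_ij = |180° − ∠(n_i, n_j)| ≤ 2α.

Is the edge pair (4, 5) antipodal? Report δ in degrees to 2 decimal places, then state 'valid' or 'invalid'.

δ = 157.24°, invalid

α = atan 0.8 = 38.66°;  2α = 77.32°
edge 4: e_4 = (+0.42, -3.10);  n_4 = (-0.9909, -0.1343)
edge 5: e_5 = (+1.23, -2.09);  n_5 = (-0.8618, -0.5072)
∠(n_4, n_5) = 22.76°
δ = |180° − 22.76°| = 157.24°
157.24° > 2α = 77.32°  →  invalid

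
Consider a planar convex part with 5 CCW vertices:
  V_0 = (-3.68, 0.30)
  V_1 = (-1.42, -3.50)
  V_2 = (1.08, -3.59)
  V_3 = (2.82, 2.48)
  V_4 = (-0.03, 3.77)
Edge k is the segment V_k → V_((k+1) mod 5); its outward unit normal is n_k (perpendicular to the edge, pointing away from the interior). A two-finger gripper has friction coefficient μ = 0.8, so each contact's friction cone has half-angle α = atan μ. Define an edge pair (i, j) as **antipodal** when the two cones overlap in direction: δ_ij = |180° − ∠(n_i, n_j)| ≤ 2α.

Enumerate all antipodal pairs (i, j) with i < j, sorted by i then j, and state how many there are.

α = atan 0.8 = 38.66°;  2α = 77.32°
n_0 = (-0.8595, -0.5112)
n_1 = (-0.0360, -0.9994)
n_2 = (+0.9613, -0.2756)
n_3 = (+0.4124, +0.9110)
n_4 = (-0.6890, +0.7248)
  (0,1): δ = 122.80°  ·
  (0,2): δ = 46.74°  ✓
  (0,3): δ = 34.91°  ✓
  (0,4): δ = 102.81°  ·
  (1,2): δ = 103.93°  ·
  (1,3): δ = 22.29°  ✓
  (1,4): δ = 45.61°  ✓
  (2,3): δ = 98.36°  ·
  (2,4): δ = 30.45°  ✓
  (3,4): δ = 112.10°  ·
antipodal pairs: 5

count = 5; pairs: (0,2), (0,3), (1,3), (1,4), (2,4)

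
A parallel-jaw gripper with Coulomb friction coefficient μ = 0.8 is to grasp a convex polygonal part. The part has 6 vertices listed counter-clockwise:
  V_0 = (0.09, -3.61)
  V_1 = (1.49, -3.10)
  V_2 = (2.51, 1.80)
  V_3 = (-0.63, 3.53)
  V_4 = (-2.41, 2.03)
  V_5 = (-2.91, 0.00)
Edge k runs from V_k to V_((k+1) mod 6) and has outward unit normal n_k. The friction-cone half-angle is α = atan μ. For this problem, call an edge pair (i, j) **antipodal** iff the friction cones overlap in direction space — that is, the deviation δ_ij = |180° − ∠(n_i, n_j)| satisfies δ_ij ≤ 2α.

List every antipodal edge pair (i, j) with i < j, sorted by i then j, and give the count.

α = atan 0.8 = 38.66°;  2α = 77.32°
n_0 = (+0.3423, -0.9396)
n_1 = (+0.9790, -0.2038)
n_2 = (+0.4826, +0.8759)
n_3 = (-0.6444, +0.7647)
n_4 = (-0.9710, +0.2392)
n_5 = (-0.7691, -0.6391)
  (0,1): δ = 121.77°  ·
  (0,2): δ = 48.87°  ✓
  (0,3): δ = 20.10°  ✓
  (0,4): δ = 56.15°  ✓
  (0,5): δ = 109.71°  ·
  (1,2): δ = 107.09°  ·
  (1,3): δ = 38.12°  ✓
  (1,4): δ = 2.08°  ✓
  (1,5): δ = 51.49°  ✓
  (2,3): δ = 111.03°  ·
  (2,4): δ = 74.98°  ✓
  (2,5): δ = 21.42°  ✓
  (3,4): δ = 143.96°  ·
  (3,5): δ = 90.39°  ·
  (4,5): δ = 126.44°  ·
antipodal pairs: 8

count = 8; pairs: (0,2), (0,3), (0,4), (1,3), (1,4), (1,5), (2,4), (2,5)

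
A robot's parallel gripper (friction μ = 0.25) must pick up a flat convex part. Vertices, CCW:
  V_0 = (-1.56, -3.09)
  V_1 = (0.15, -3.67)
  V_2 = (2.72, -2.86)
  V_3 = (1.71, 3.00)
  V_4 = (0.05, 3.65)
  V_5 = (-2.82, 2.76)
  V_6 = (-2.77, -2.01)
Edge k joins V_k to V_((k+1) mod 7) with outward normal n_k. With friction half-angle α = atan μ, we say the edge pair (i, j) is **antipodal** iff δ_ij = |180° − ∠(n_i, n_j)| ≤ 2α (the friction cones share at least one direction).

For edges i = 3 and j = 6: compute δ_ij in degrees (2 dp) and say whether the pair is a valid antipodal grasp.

δ = 20.37°, valid

α = atan 0.25 = 14.04°;  2α = 28.07°
edge 3: e_3 = (-1.66, +0.65);  n_3 = (+0.3646, +0.9312)
edge 6: e_6 = (+1.21, -1.08);  n_6 = (-0.6659, -0.7460)
∠(n_3, n_6) = 159.63°
δ = |180° − 159.63°| = 20.37°
20.37° ≤ 2α = 28.07°  →  valid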